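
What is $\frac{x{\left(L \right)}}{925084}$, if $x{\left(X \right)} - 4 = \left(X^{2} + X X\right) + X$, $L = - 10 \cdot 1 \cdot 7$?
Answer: $\frac{4867}{462542} \approx 0.010522$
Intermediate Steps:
$L = -70$ ($L = \left(-10\right) 7 = -70$)
$x{\left(X \right)} = 4 + X + 2 X^{2}$ ($x{\left(X \right)} = 4 + \left(\left(X^{2} + X X\right) + X\right) = 4 + \left(\left(X^{2} + X^{2}\right) + X\right) = 4 + \left(2 X^{2} + X\right) = 4 + \left(X + 2 X^{2}\right) = 4 + X + 2 X^{2}$)
$\frac{x{\left(L \right)}}{925084} = \frac{4 - 70 + 2 \left(-70\right)^{2}}{925084} = \left(4 - 70 + 2 \cdot 4900\right) \frac{1}{925084} = \left(4 - 70 + 9800\right) \frac{1}{925084} = 9734 \cdot \frac{1}{925084} = \frac{4867}{462542}$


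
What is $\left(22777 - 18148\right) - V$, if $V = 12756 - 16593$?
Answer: $8466$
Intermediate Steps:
$V = -3837$ ($V = 12756 - 16593 = -3837$)
$\left(22777 - 18148\right) - V = \left(22777 - 18148\right) - -3837 = \left(22777 - 18148\right) + 3837 = 4629 + 3837 = 8466$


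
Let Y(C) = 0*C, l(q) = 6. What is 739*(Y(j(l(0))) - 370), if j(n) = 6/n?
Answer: -273430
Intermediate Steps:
Y(C) = 0
739*(Y(j(l(0))) - 370) = 739*(0 - 370) = 739*(-370) = -273430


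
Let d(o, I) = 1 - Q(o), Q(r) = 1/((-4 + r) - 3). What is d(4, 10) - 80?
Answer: -236/3 ≈ -78.667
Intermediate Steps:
Q(r) = 1/(-7 + r)
d(o, I) = 1 - 1/(-7 + o)
d(4, 10) - 80 = (-8 + 4)/(-7 + 4) - 80 = -4/(-3) - 80 = -⅓*(-4) - 80 = 4/3 - 80 = -236/3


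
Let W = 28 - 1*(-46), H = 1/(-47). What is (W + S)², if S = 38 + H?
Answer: 27699169/2209 ≈ 12539.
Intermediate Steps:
H = -1/47 ≈ -0.021277
W = 74 (W = 28 + 46 = 74)
S = 1785/47 (S = 38 - 1/47 = 1785/47 ≈ 37.979)
(W + S)² = (74 + 1785/47)² = (5263/47)² = 27699169/2209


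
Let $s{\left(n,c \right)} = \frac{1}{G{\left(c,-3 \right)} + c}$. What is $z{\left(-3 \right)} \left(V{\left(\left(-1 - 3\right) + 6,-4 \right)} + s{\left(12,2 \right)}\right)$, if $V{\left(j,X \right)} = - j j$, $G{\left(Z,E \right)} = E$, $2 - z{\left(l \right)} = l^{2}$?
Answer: $35$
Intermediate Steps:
$z{\left(l \right)} = 2 - l^{2}$
$V{\left(j,X \right)} = - j^{2}$
$s{\left(n,c \right)} = \frac{1}{-3 + c}$
$z{\left(-3 \right)} \left(V{\left(\left(-1 - 3\right) + 6,-4 \right)} + s{\left(12,2 \right)}\right) = \left(2 - \left(-3\right)^{2}\right) \left(- \left(\left(-1 - 3\right) + 6\right)^{2} + \frac{1}{-3 + 2}\right) = \left(2 - 9\right) \left(- \left(-4 + 6\right)^{2} + \frac{1}{-1}\right) = \left(2 - 9\right) \left(- 2^{2} - 1\right) = - 7 \left(\left(-1\right) 4 - 1\right) = - 7 \left(-4 - 1\right) = \left(-7\right) \left(-5\right) = 35$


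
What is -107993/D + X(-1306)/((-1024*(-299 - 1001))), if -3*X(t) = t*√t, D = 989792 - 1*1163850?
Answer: 107993/174058 + 653*I*√1306/1996800 ≈ 0.62044 + 0.011818*I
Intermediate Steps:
D = -174058 (D = 989792 - 1163850 = -174058)
X(t) = -t^(3/2)/3 (X(t) = -t*√t/3 = -t^(3/2)/3)
-107993/D + X(-1306)/((-1024*(-299 - 1001))) = -107993/(-174058) + (-(-1306)*I*√1306/3)/((-1024*(-299 - 1001))) = -107993*(-1/174058) + (-(-1306)*I*√1306/3)/((-1024*(-1300))) = 107993/174058 + (1306*I*√1306/3)/1331200 = 107993/174058 + (1306*I*√1306/3)*(1/1331200) = 107993/174058 + 653*I*√1306/1996800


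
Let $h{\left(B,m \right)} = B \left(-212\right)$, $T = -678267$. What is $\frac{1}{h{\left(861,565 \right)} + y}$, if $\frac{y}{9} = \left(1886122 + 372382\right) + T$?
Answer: $\frac{1}{14039601} \approx 7.1227 \cdot 10^{-8}$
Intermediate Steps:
$h{\left(B,m \right)} = - 212 B$
$y = 14222133$ ($y = 9 \left(\left(1886122 + 372382\right) - 678267\right) = 9 \left(2258504 - 678267\right) = 9 \cdot 1580237 = 14222133$)
$\frac{1}{h{\left(861,565 \right)} + y} = \frac{1}{\left(-212\right) 861 + 14222133} = \frac{1}{-182532 + 14222133} = \frac{1}{14039601}$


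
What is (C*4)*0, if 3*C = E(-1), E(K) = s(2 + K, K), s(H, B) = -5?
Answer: 0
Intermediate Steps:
E(K) = -5
C = -5/3 (C = (⅓)*(-5) = -5/3 ≈ -1.6667)
(C*4)*0 = -5/3*4*0 = -20/3*0 = 0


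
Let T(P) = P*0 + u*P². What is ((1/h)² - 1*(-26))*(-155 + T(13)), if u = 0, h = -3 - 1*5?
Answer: -258075/64 ≈ -4032.4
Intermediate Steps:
h = -8 (h = -3 - 5 = -8)
T(P) = 0 (T(P) = P*0 + 0*P² = 0 + 0 = 0)
((1/h)² - 1*(-26))*(-155 + T(13)) = ((1/(-8))² - 1*(-26))*(-155 + 0) = ((-⅛)² + 26)*(-155) = (1/64 + 26)*(-155) = (1665/64)*(-155) = -258075/64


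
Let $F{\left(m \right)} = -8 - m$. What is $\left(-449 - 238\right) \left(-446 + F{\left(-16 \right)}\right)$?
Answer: $300906$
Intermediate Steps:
$\left(-449 - 238\right) \left(-446 + F{\left(-16 \right)}\right) = \left(-449 - 238\right) \left(-446 - -8\right) = - 687 \left(-446 + \left(-8 + 16\right)\right) = - 687 \left(-446 + 8\right) = \left(-687\right) \left(-438\right) = 300906$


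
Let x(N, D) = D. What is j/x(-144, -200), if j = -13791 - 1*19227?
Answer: 16509/100 ≈ 165.09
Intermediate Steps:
j = -33018 (j = -13791 - 19227 = -33018)
j/x(-144, -200) = -33018/(-200) = -33018*(-1/200) = 16509/100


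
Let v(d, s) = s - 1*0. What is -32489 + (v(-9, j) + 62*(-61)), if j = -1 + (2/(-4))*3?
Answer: -72547/2 ≈ -36274.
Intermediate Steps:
j = -5/2 (j = -1 + (2*(-¼))*3 = -1 - ½*3 = -1 - 3/2 = -5/2 ≈ -2.5000)
v(d, s) = s (v(d, s) = s + 0 = s)
-32489 + (v(-9, j) + 62*(-61)) = -32489 + (-5/2 + 62*(-61)) = -32489 + (-5/2 - 3782) = -32489 - 7569/2 = -72547/2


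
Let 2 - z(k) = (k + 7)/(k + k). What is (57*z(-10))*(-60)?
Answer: -6327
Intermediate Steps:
z(k) = 2 - (7 + k)/(2*k) (z(k) = 2 - (k + 7)/(k + k) = 2 - (7 + k)/(2*k))
(57*z(-10))*(-60) = (57*((1/2)*(-7 + 3*(-10))/(-10)))*(-60) = (57*((1/2)*(-1/10)*(-7 - 30)))*(-60) = (57*((1/2)*(-1/10)*(-37)))*(-60) = (57*(37/20))*(-60) = (2109/20)*(-60) = -6327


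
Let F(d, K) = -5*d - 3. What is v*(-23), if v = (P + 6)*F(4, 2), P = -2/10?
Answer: 15341/5 ≈ 3068.2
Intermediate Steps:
P = -⅕ (P = -2*⅒ = -⅕ ≈ -0.20000)
F(d, K) = -3 - 5*d
v = -667/5 (v = (-⅕ + 6)*(-3 - 5*4) = 29*(-3 - 20)/5 = (29/5)*(-23) = -667/5 ≈ -133.40)
v*(-23) = -667/5*(-23) = 15341/5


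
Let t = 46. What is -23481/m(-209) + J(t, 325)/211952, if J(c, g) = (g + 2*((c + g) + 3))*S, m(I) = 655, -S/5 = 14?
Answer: -2513020981/69414280 ≈ -36.203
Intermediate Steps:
S = -70 (S = -5*14 = -70)
J(c, g) = -420 - 210*g - 140*c (J(c, g) = (g + 2*((c + g) + 3))*(-70) = (g + 2*(3 + c + g))*(-70) = (g + (6 + 2*c + 2*g))*(-70) = (6 + 2*c + 3*g)*(-70) = -420 - 210*g - 140*c)
-23481/m(-209) + J(t, 325)/211952 = -23481/655 + (-420 - 210*325 - 140*46)/211952 = -23481*1/655 + (-420 - 68250 - 6440)*(1/211952) = -23481/655 - 75110*1/211952 = -23481/655 - 37555/105976 = -2513020981/69414280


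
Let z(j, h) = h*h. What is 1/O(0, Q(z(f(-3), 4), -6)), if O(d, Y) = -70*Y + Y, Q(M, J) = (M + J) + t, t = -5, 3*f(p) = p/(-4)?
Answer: -1/345 ≈ -0.0028986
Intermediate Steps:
f(p) = -p/12 (f(p) = (p/(-4))/3 = (p*(-1/4))/3 = (-p/4)/3 = -p/12)
z(j, h) = h**2
Q(M, J) = -5 + J + M (Q(M, J) = (M + J) - 5 = (J + M) - 5 = -5 + J + M)
O(d, Y) = -69*Y
1/O(0, Q(z(f(-3), 4), -6)) = 1/(-69*(-5 - 6 + 4**2)) = 1/(-69*(-5 - 6 + 16)) = 1/(-69*5) = 1/(-345) = -1/345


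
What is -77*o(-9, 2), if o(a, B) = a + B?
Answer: 539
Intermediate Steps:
o(a, B) = B + a
-77*o(-9, 2) = -77*(2 - 9) = -77*(-7) = -1*(-539) = 539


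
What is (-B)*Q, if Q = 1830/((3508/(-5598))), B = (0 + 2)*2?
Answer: 10244340/877 ≈ 11681.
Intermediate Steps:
B = 4 (B = 2*2 = 4)
Q = -2561085/877 (Q = 1830/((3508*(-1/5598))) = 1830/(-1754/2799) = 1830*(-2799/1754) = -2561085/877 ≈ -2920.3)
(-B)*Q = -1*4*(-2561085/877) = -4*(-2561085/877) = 10244340/877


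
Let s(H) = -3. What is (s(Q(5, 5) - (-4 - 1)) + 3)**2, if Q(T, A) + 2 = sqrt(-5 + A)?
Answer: 0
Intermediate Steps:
Q(T, A) = -2 + sqrt(-5 + A)
(s(Q(5, 5) - (-4 - 1)) + 3)**2 = (-3 + 3)**2 = 0**2 = 0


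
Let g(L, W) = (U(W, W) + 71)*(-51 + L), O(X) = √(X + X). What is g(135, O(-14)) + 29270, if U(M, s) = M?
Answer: 35234 + 168*I*√7 ≈ 35234.0 + 444.49*I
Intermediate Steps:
O(X) = √2*√X (O(X) = √(2*X) = √2*√X)
g(L, W) = (-51 + L)*(71 + W) (g(L, W) = (W + 71)*(-51 + L) = (71 + W)*(-51 + L) = (-51 + L)*(71 + W))
g(135, O(-14)) + 29270 = (-3621 - 51*√2*√(-14) + 71*135 + 135*(√2*√(-14))) + 29270 = (-3621 - 51*√2*I*√14 + 9585 + 135*(√2*(I*√14))) + 29270 = (-3621 - 102*I*√7 + 9585 + 135*(2*I*√7)) + 29270 = (-3621 - 102*I*√7 + 9585 + 270*I*√7) + 29270 = (5964 + 168*I*√7) + 29270 = 35234 + 168*I*√7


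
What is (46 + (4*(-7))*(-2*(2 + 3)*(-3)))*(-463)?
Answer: 367622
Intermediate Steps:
(46 + (4*(-7))*(-2*(2 + 3)*(-3)))*(-463) = (46 - 28*(-2*5)*(-3))*(-463) = (46 - (-280)*(-3))*(-463) = (46 - 28*30)*(-463) = (46 - 840)*(-463) = -794*(-463) = 367622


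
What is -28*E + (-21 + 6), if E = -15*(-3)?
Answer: -1275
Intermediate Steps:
E = 45
-28*E + (-21 + 6) = -28*45 + (-21 + 6) = -1260 - 15 = -1275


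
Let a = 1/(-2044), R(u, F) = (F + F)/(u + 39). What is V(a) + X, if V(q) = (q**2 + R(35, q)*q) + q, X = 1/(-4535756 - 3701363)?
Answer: -311399204421/636661886118104 ≈ -0.00048911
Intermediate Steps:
R(u, F) = 2*F/(39 + u) (R(u, F) = (2*F)/(39 + u) = 2*F/(39 + u))
a = -1/2044 ≈ -0.00048924
X = -1/8237119 (X = 1/(-8237119) = -1/8237119 ≈ -1.2140e-7)
V(q) = q + 38*q**2/37 (V(q) = (q**2 + (2*q/(39 + 35))*q) + q = (q**2 + (2*q/74)*q) + q = (q**2 + (2*q*(1/74))*q) + q = (q**2 + (q/37)*q) + q = (q**2 + q**2/37) + q = 38*q**2/37 + q = q + 38*q**2/37)
V(a) + X = (1/37)*(-1/2044)*(37 + 38*(-1/2044)) - 1/8237119 = (1/37)*(-1/2044)*(37 - 19/1022) - 1/8237119 = (1/37)*(-1/2044)*(37795/1022) - 1/8237119 = -37795/77291816 - 1/8237119 = -311399204421/636661886118104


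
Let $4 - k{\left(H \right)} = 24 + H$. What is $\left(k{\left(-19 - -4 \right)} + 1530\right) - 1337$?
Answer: $188$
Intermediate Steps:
$k{\left(H \right)} = -20 - H$ ($k{\left(H \right)} = 4 - \left(24 + H\right) = -20 - H$)
$\left(k{\left(-19 - -4 \right)} + 1530\right) - 1337 = \left(\left(-20 - \left(-19 - -4\right)\right) + 1530\right) - 1337 = \left(\left(-20 - \left(-19 + 4\right)\right) + 1530\right) - 1337 = \left(\left(-20 - -15\right) + 1530\right) - 1337 = \left(\left(-20 + 15\right) + 1530\right) - 1337 = \left(-5 + 1530\right) - 1337 = 1525 - 1337 = 188$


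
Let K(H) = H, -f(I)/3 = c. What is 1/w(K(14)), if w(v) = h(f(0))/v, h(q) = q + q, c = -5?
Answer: 7/15 ≈ 0.46667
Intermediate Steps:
f(I) = 15 (f(I) = -3*(-5) = 15)
h(q) = 2*q
w(v) = 30/v (w(v) = (2*15)/v = 30/v)
1/w(K(14)) = 1/(30/14) = 1/(30*(1/14)) = 1/(15/7) = 7/15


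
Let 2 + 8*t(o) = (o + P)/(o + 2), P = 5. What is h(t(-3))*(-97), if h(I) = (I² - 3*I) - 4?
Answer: 873/4 ≈ 218.25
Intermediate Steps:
t(o) = -¼ + (5 + o)/(8*(2 + o)) (t(o) = -¼ + ((o + 5)/(o + 2))/8 = -¼ + ((5 + o)/(2 + o))/8 = -¼ + (5 + o)/(8*(2 + o)))
h(I) = -4 + I² - 3*I
h(t(-3))*(-97) = (-4 + ((1 - 1*(-3))/(8*(2 - 3)))² - 3*(1 - 1*(-3))/(8*(2 - 3)))*(-97) = (-4 + ((⅛)*(1 + 3)/(-1))² - 3*(1 + 3)/(8*(-1)))*(-97) = (-4 + ((⅛)*(-1)*4)² - 3*(-1)*4/8)*(-97) = (-4 + (-½)² - 3*(-½))*(-97) = (-4 + ¼ + 3/2)*(-97) = -9/4*(-97) = 873/4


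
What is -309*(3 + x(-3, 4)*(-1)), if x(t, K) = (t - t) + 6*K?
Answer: 6489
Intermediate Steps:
x(t, K) = 6*K (x(t, K) = 0 + 6*K = 6*K)
-309*(3 + x(-3, 4)*(-1)) = -309*(3 + (6*4)*(-1)) = -309*(3 + 24*(-1)) = -309*(3 - 24) = -309*(-21) = 6489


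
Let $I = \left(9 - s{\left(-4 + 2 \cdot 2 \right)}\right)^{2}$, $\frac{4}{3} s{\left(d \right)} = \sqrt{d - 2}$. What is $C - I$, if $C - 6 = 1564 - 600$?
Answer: $\frac{7121}{8} + \frac{27 i \sqrt{2}}{2} \approx 890.13 + 19.092 i$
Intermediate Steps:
$C = 970$ ($C = 6 + \left(1564 - 600\right) = 6 + 964 = 970$)
$s{\left(d \right)} = \frac{3 \sqrt{-2 + d}}{4}$ ($s{\left(d \right)} = \frac{3 \sqrt{d - 2}}{4} = \frac{3 \sqrt{-2 + d}}{4}$)
$I = \left(9 - \frac{3 i \sqrt{2}}{4}\right)^{2}$ ($I = \left(9 - \frac{3 \sqrt{-2 + \left(-4 + 2 \cdot 2\right)}}{4}\right)^{2} = \left(9 - \frac{3 \sqrt{-2 + \left(-4 + 4\right)}}{4}\right)^{2} = \left(9 - \frac{3 \sqrt{-2 + 0}}{4}\right)^{2} = \left(9 - \frac{3 \sqrt{-2}}{4}\right)^{2} = \left(9 - \frac{3 i \sqrt{2}}{4}\right)^{2} \approx 79.875 - 19.092 i$)
$C - I = 970 - \left(\frac{639}{8} - \frac{27 i \sqrt{2}}{2}\right) = \frac{7121}{8} + \frac{27 i \sqrt{2}}{2}$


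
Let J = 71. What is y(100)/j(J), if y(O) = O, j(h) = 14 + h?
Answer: 20/17 ≈ 1.1765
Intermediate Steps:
y(100)/j(J) = 100/(14 + 71) = 100/85 = 100*(1/85) = 20/17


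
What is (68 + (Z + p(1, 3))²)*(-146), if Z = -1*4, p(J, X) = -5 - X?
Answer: -30952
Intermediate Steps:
Z = -4
(68 + (Z + p(1, 3))²)*(-146) = (68 + (-4 + (-5 - 1*3))²)*(-146) = (68 + (-4 + (-5 - 3))²)*(-146) = (68 + (-4 - 8)²)*(-146) = (68 + (-12)²)*(-146) = (68 + 144)*(-146) = 212*(-146) = -30952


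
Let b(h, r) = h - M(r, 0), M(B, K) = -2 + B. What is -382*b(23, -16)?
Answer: -15662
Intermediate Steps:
b(h, r) = 2 + h - r (b(h, r) = h - (-2 + r) = h + (2 - r) = 2 + h - r)
-382*b(23, -16) = -382*(2 + 23 - 1*(-16)) = -382*(2 + 23 + 16) = -382*41 = -15662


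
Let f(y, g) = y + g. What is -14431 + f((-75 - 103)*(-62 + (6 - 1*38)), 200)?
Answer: 2501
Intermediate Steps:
f(y, g) = g + y
-14431 + f((-75 - 103)*(-62 + (6 - 1*38)), 200) = -14431 + (200 + (-75 - 103)*(-62 + (6 - 1*38))) = -14431 + (200 - 178*(-62 + (6 - 38))) = -14431 + (200 - 178*(-62 - 32)) = -14431 + (200 - 178*(-94)) = -14431 + (200 + 16732) = -14431 + 16932 = 2501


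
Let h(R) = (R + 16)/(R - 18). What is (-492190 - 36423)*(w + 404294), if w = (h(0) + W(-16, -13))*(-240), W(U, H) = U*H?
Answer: -562318422106/3 ≈ -1.8744e+11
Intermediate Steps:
W(U, H) = H*U
h(R) = (16 + R)/(-18 + R)
w = -149120/3 (w = ((16 + 0)/(-18 + 0) - 13*(-16))*(-240) = (16/(-18) + 208)*(-240) = (-1/18*16 + 208)*(-240) = (-8/9 + 208)*(-240) = (1864/9)*(-240) = -149120/3 ≈ -49707.)
(-492190 - 36423)*(w + 404294) = (-492190 - 36423)*(-149120/3 + 404294) = -528613*1063762/3 = -562318422106/3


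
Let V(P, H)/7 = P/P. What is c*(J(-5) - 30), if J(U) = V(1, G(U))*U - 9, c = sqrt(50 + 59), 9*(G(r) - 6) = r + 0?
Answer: -74*sqrt(109) ≈ -772.58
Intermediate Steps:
G(r) = 6 + r/9 (G(r) = 6 + (r + 0)/9 = 6 + r/9)
V(P, H) = 7 (V(P, H) = 7*(P/P) = 7*1 = 7)
c = sqrt(109) ≈ 10.440
J(U) = -9 + 7*U (J(U) = 7*U - 9 = -9 + 7*U)
c*(J(-5) - 30) = sqrt(109)*((-9 + 7*(-5)) - 30) = sqrt(109)*((-9 - 35) - 30) = sqrt(109)*(-44 - 30) = sqrt(109)*(-74) = -74*sqrt(109)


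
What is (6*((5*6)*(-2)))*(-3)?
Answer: 1080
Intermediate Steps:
(6*((5*6)*(-2)))*(-3) = (6*(30*(-2)))*(-3) = (6*(-60))*(-3) = -360*(-3) = 1080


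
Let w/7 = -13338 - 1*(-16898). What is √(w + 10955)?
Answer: 5*√1435 ≈ 189.41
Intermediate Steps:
w = 24920 (w = 7*(-13338 - 1*(-16898)) = 7*(-13338 + 16898) = 7*3560 = 24920)
√(w + 10955) = √(24920 + 10955) = √35875 = 5*√1435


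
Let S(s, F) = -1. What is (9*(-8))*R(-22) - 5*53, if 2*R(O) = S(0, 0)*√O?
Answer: -265 + 36*I*√22 ≈ -265.0 + 168.85*I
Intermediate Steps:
R(O) = -√O/2 (R(O) = (-√O)/2 = -√O/2)
(9*(-8))*R(-22) - 5*53 = (9*(-8))*(-I*√22/2) - 5*53 = -(-36)*I*√22 - 265 = 36*I*√22 - 265 = -265 + 36*I*√22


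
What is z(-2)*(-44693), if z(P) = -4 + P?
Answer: 268158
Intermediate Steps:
z(-2)*(-44693) = (-4 - 2)*(-44693) = -6*(-44693) = 268158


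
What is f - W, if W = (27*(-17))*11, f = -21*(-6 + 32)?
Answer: 4503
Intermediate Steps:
f = -546 (f = -21*26 = -546)
W = -5049 (W = -459*11 = -5049)
f - W = -546 - 1*(-5049) = -546 + 5049 = 4503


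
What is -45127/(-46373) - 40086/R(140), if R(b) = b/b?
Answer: -1858862951/46373 ≈ -40085.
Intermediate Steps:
R(b) = 1
-45127/(-46373) - 40086/R(140) = -45127/(-46373) - 40086/1 = -45127*(-1/46373) - 40086*1 = 45127/46373 - 40086 = -1858862951/46373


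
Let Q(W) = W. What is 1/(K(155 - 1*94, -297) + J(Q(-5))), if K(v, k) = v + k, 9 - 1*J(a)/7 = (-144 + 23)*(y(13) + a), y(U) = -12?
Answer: -1/14572 ≈ -6.8625e-5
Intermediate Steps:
J(a) = -10101 + 847*a (J(a) = 63 - 7*(-144 + 23)*(-12 + a) = 63 - (-847)*(-12 + a) = 63 - 7*(1452 - 121*a) = 63 + (-10164 + 847*a) = -10101 + 847*a)
K(v, k) = k + v
1/(K(155 - 1*94, -297) + J(Q(-5))) = 1/((-297 + (155 - 1*94)) + (-10101 + 847*(-5))) = 1/((-297 + (155 - 94)) + (-10101 - 4235)) = 1/((-297 + 61) - 14336) = 1/(-236 - 14336) = 1/(-14572) = -1/14572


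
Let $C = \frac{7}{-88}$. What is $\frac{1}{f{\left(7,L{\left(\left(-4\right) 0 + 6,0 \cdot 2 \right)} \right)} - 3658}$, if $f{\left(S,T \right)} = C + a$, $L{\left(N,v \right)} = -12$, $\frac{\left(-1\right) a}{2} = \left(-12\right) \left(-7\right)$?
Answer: $- \frac{88}{336695} \approx -0.00026136$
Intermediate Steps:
$a = -168$ ($a = - 2 \left(\left(-12\right) \left(-7\right)\right) = \left(-2\right) 84 = -168$)
$C = - \frac{7}{88}$ ($C = 7 \left(- \frac{1}{88}\right) = - \frac{7}{88} \approx -0.079545$)
$f{\left(S,T \right)} = - \frac{14791}{88}$ ($f{\left(S,T \right)} = - \frac{7}{88} - 168 = - \frac{14791}{88}$)
$\frac{1}{f{\left(7,L{\left(\left(-4\right) 0 + 6,0 \cdot 2 \right)} \right)} - 3658} = \frac{1}{- \frac{14791}{88} - 3658} = \frac{1}{- \frac{336695}{88}} = - \frac{88}{336695}$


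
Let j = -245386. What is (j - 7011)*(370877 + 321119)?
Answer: -174657714412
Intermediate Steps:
(j - 7011)*(370877 + 321119) = (-245386 - 7011)*(370877 + 321119) = -252397*691996 = -174657714412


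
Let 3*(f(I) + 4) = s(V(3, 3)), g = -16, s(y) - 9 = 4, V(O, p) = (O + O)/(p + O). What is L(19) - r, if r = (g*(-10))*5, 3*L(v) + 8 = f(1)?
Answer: -7223/9 ≈ -802.56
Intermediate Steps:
V(O, p) = 2*O/(O + p) (V(O, p) = (2*O)/(O + p) = 2*O/(O + p))
s(y) = 13 (s(y) = 9 + 4 = 13)
f(I) = 1/3 (f(I) = -4 + (1/3)*13 = -4 + 13/3 = 1/3)
L(v) = -23/9 (L(v) = -8/3 + (1/3)*(1/3) = -8/3 + 1/9 = -23/9)
r = 800 (r = -16*(-10)*5 = 160*5 = 800)
L(19) - r = -23/9 - 1*800 = -23/9 - 800 = -7223/9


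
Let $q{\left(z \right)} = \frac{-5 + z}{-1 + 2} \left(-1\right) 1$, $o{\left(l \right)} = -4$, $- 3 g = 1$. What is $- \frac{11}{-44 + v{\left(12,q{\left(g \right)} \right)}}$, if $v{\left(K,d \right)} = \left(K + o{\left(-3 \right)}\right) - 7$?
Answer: $\frac{11}{43} \approx 0.25581$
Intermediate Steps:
$g = - \frac{1}{3}$ ($g = \left(- \frac{1}{3}\right) 1 = - \frac{1}{3} \approx -0.33333$)
$q{\left(z \right)} = 5 - z$ ($q{\left(z \right)} = \frac{-5 + z}{1} \left(-1\right) 1 = \left(-5 + z\right) 1 \left(-1\right) 1 = \left(-5 + z\right) \left(-1\right) 1 = \left(5 - z\right) 1 = 5 - z$)
$v{\left(K,d \right)} = -11 + K$ ($v{\left(K,d \right)} = \left(K - 4\right) - 7 = \left(-4 + K\right) - 7 = -11 + K$)
$- \frac{11}{-44 + v{\left(12,q{\left(g \right)} \right)}} = - \frac{11}{-44 + \left(-11 + 12\right)} = - \frac{11}{-44 + 1} = - \frac{11}{-43} = \left(-11\right) \left(- \frac{1}{43}\right) = \frac{11}{43}$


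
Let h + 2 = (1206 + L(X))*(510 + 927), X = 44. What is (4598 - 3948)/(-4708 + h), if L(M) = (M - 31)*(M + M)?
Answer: 65/337224 ≈ 0.00019275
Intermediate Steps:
L(M) = 2*M*(-31 + M) (L(M) = (-31 + M)*(2*M) = 2*M*(-31 + M))
h = 3376948 (h = -2 + (1206 + 2*44*(-31 + 44))*(510 + 927) = -2 + (1206 + 2*44*13)*1437 = -2 + (1206 + 1144)*1437 = -2 + 2350*1437 = -2 + 3376950 = 3376948)
(4598 - 3948)/(-4708 + h) = (4598 - 3948)/(-4708 + 3376948) = 650/3372240 = 650*(1/3372240) = 65/337224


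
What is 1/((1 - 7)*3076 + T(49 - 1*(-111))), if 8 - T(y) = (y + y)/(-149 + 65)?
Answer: -21/387328 ≈ -5.4218e-5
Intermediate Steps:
T(y) = 8 + y/42 (T(y) = 8 - (y + y)/(-149 + 65) = 8 - 2*y/(-84) = 8 - 2*y*(-1)/84 = 8 - (-1)*y/42 = 8 + y/42)
1/((1 - 7)*3076 + T(49 - 1*(-111))) = 1/((1 - 7)*3076 + (8 + (49 - 1*(-111))/42)) = 1/(-6*3076 + (8 + (49 + 111)/42)) = 1/(-18456 + (8 + (1/42)*160)) = 1/(-18456 + (8 + 80/21)) = 1/(-18456 + 248/21) = 1/(-387328/21) = -21/387328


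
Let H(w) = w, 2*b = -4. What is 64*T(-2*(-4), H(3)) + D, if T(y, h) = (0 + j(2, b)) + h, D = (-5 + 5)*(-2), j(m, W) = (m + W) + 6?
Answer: 576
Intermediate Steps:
b = -2 (b = (1/2)*(-4) = -2)
j(m, W) = 6 + W + m (j(m, W) = (W + m) + 6 = 6 + W + m)
D = 0 (D = 0*(-2) = 0)
T(y, h) = 6 + h (T(y, h) = (0 + (6 - 2 + 2)) + h = (0 + 6) + h = 6 + h)
64*T(-2*(-4), H(3)) + D = 64*(6 + 3) + 0 = 64*9 + 0 = 576 + 0 = 576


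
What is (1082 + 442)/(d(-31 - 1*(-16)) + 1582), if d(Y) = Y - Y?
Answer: 762/791 ≈ 0.96334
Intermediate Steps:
d(Y) = 0
(1082 + 442)/(d(-31 - 1*(-16)) + 1582) = (1082 + 442)/(0 + 1582) = 1524/1582 = 1524*(1/1582) = 762/791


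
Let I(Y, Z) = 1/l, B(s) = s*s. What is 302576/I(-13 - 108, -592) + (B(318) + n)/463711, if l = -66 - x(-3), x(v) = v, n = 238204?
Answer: -8839392291440/463711 ≈ -1.9062e+7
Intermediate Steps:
B(s) = s**2
l = -63 (l = -66 - 1*(-3) = -66 + 3 = -63)
I(Y, Z) = -1/63 (I(Y, Z) = 1/(-63) = -1/63)
302576/I(-13 - 108, -592) + (B(318) + n)/463711 = 302576/(-1/63) + (318**2 + 238204)/463711 = 302576*(-63) + (101124 + 238204)*(1/463711) = -19062288 + 339328*(1/463711) = -19062288 + 339328/463711 = -8839392291440/463711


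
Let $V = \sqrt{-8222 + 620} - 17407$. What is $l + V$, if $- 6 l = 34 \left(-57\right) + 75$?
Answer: $- \frac{34193}{2} + i \sqrt{7602} \approx -17097.0 + 87.189 i$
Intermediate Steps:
$l = \frac{621}{2}$ ($l = - \frac{34 \left(-57\right) + 75}{6} = - \frac{-1938 + 75}{6} = \left(- \frac{1}{6}\right) \left(-1863\right) = \frac{621}{2} \approx 310.5$)
$V = -17407 + i \sqrt{7602}$ ($V = \sqrt{-7602} - 17407 = i \sqrt{7602} - 17407 = -17407 + i \sqrt{7602} \approx -17407.0 + 87.189 i$)
$l + V = \frac{621}{2} - \left(17407 - i \sqrt{7602}\right) = - \frac{34193}{2} + i \sqrt{7602}$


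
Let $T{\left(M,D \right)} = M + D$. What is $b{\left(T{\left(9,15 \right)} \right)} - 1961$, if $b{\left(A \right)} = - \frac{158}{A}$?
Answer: $- \frac{23611}{12} \approx -1967.6$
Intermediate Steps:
$T{\left(M,D \right)} = D + M$
$b{\left(T{\left(9,15 \right)} \right)} - 1961 = - \frac{158}{15 + 9} - 1961 = - \frac{158}{24} - 1961 = \left(-158\right) \frac{1}{24} - 1961 = - \frac{79}{12} - 1961 = - \frac{23611}{12}$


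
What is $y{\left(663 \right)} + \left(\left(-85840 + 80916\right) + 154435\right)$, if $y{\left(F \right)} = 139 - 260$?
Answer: $149390$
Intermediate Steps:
$y{\left(F \right)} = -121$ ($y{\left(F \right)} = 139 - 260 = -121$)
$y{\left(663 \right)} + \left(\left(-85840 + 80916\right) + 154435\right) = -121 + \left(\left(-85840 + 80916\right) + 154435\right) = -121 + \left(-4924 + 154435\right) = -121 + 149511 = 149390$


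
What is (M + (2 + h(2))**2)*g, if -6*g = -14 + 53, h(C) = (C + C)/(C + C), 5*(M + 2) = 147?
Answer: -1183/5 ≈ -236.60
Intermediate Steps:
M = 137/5 (M = -2 + (1/5)*147 = -2 + 147/5 = 137/5 ≈ 27.400)
h(C) = 1 (h(C) = (2*C)/((2*C)) = (2*C)*(1/(2*C)) = 1)
g = -13/2 (g = -(-14 + 53)/6 = -1/6*39 = -13/2 ≈ -6.5000)
(M + (2 + h(2))**2)*g = (137/5 + (2 + 1)**2)*(-13/2) = (137/5 + 3**2)*(-13/2) = (137/5 + 9)*(-13/2) = (182/5)*(-13/2) = -1183/5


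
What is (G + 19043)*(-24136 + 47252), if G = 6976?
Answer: 601455204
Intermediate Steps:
(G + 19043)*(-24136 + 47252) = (6976 + 19043)*(-24136 + 47252) = 26019*23116 = 601455204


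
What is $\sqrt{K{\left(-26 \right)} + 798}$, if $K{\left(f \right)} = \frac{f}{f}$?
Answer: $\sqrt{799} \approx 28.267$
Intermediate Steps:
$K{\left(f \right)} = 1$
$\sqrt{K{\left(-26 \right)} + 798} = \sqrt{1 + 798} = \sqrt{799}$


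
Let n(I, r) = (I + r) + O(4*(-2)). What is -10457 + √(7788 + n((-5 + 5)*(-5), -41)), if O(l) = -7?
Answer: -10457 + 6*√215 ≈ -10369.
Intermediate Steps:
n(I, r) = -7 + I + r (n(I, r) = (I + r) - 7 = -7 + I + r)
-10457 + √(7788 + n((-5 + 5)*(-5), -41)) = -10457 + √(7788 + (-7 + (-5 + 5)*(-5) - 41)) = -10457 + √(7788 + (-7 + 0*(-5) - 41)) = -10457 + √(7788 + (-7 + 0 - 41)) = -10457 + √(7788 - 48) = -10457 + √7740 = -10457 + 6*√215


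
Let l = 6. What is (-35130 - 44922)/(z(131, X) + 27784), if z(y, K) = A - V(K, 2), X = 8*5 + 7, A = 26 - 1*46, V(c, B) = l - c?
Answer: -80052/27805 ≈ -2.8791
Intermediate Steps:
V(c, B) = 6 - c
A = -20 (A = 26 - 46 = -20)
X = 47 (X = 40 + 7 = 47)
z(y, K) = -26 + K (z(y, K) = -20 - (6 - K) = -20 + (-6 + K) = -26 + K)
(-35130 - 44922)/(z(131, X) + 27784) = (-35130 - 44922)/((-26 + 47) + 27784) = -80052/(21 + 27784) = -80052/27805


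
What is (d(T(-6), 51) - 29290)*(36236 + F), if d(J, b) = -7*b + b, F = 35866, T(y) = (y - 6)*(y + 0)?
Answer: -2133930792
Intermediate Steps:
T(y) = y*(-6 + y) (T(y) = (-6 + y)*y = y*(-6 + y))
d(J, b) = -6*b
(d(T(-6), 51) - 29290)*(36236 + F) = (-6*51 - 29290)*(36236 + 35866) = (-306 - 29290)*72102 = -29596*72102 = -2133930792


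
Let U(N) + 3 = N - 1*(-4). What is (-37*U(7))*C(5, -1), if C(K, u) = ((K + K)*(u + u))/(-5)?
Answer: -1184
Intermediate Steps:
C(K, u) = -4*K*u/5 (C(K, u) = ((2*K)*(2*u))*(-⅕) = (4*K*u)*(-⅕) = -4*K*u/5)
U(N) = 1 + N (U(N) = -3 + (N - 1*(-4)) = -3 + (N + 4) = -3 + (4 + N) = 1 + N)
(-37*U(7))*C(5, -1) = (-37*(1 + 7))*(-⅘*5*(-1)) = -37*8*4 = -296*4 = -1184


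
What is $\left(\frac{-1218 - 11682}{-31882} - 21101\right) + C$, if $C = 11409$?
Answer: $- \frac{154493722}{15941} \approx -9691.6$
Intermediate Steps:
$\left(\frac{-1218 - 11682}{-31882} - 21101\right) + C = \left(\frac{-1218 - 11682}{-31882} - 21101\right) + 11409 = \left(\left(-12900\right) \left(- \frac{1}{31882}\right) - 21101\right) + 11409 = \left(\frac{6450}{15941} - 21101\right) + 11409 = - \frac{336364591}{15941} + 11409 = - \frac{154493722}{15941}$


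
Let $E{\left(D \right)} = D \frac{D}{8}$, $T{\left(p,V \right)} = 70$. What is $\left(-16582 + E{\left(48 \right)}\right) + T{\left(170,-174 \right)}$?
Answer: $-16224$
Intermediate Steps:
$E{\left(D \right)} = \frac{D^{2}}{8}$ ($E{\left(D \right)} = D D \frac{1}{8} = D \frac{D}{8} = \frac{D^{2}}{8}$)
$\left(-16582 + E{\left(48 \right)}\right) + T{\left(170,-174 \right)} = \left(-16582 + \frac{48^{2}}{8}\right) + 70 = \left(-16582 + \frac{1}{8} \cdot 2304\right) + 70 = \left(-16582 + 288\right) + 70 = -16294 + 70 = -16224$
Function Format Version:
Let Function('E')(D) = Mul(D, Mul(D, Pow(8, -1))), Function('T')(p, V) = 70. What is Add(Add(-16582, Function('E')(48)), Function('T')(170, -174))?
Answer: -16224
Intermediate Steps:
Function('E')(D) = Mul(Rational(1, 8), Pow(D, 2)) (Function('E')(D) = Mul(D, Mul(D, Rational(1, 8))) = Mul(D, Mul(Rational(1, 8), D)) = Mul(Rational(1, 8), Pow(D, 2)))
Add(Add(-16582, Function('E')(48)), Function('T')(170, -174)) = Add(Add(-16582, Mul(Rational(1, 8), Pow(48, 2))), 70) = Add(Add(-16582, Mul(Rational(1, 8), 2304)), 70) = Add(Add(-16582, 288), 70) = Add(-16294, 70) = -16224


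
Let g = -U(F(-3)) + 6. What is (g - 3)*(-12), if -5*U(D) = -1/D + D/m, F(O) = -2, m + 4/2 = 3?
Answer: -162/5 ≈ -32.400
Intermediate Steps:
m = 1 (m = -2 + 3 = 1)
U(D) = -D/5 + 1/(5*D) (U(D) = -(-1/D + D/1)/5 = -(-1/D + D*1)/5 = -(-1/D + D)/5 = -(D - 1/D)/5 = -D/5 + 1/(5*D))
g = 57/10 (g = -(1 - 1*(-2)²)/(5*(-2)) + 6 = -(-1)*(1 - 1*4)/(5*2) + 6 = -(-1)*(1 - 4)/(5*2) + 6 = -(-1)*(-3)/(5*2) + 6 = -1*3/10 + 6 = -3/10 + 6 = 57/10 ≈ 5.7000)
(g - 3)*(-12) = (57/10 - 3)*(-12) = (27/10)*(-12) = -162/5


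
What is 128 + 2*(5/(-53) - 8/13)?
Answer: 87214/689 ≈ 126.58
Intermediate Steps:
128 + 2*(5/(-53) - 8/13) = 128 + 2*(5*(-1/53) - 8*1/13) = 128 + 2*(-5/53 - 8/13) = 128 + 2*(-489/689) = 128 - 978/689 = 87214/689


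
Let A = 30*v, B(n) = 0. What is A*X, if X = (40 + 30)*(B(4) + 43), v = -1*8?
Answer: -722400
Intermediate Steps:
v = -8
A = -240 (A = 30*(-8) = -240)
X = 3010 (X = (40 + 30)*(0 + 43) = 70*43 = 3010)
A*X = -240*3010 = -722400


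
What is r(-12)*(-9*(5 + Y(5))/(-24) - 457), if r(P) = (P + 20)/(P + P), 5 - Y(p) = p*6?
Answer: 929/6 ≈ 154.83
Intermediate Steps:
Y(p) = 5 - 6*p (Y(p) = 5 - p*6 = 5 - 6*p)
r(P) = (20 + P)/(2*P) (r(P) = (20 + P)/((2*P)) = (20 + P)*(1/(2*P)) = (20 + P)/(2*P))
r(-12)*(-9*(5 + Y(5))/(-24) - 457) = ((½)*(20 - 12)/(-12))*(-9*(5 + (5 - 6*5))/(-24) - 457) = ((½)*(-1/12)*8)*(-9*(5 + (5 - 30))*(-1/24) - 457) = -(-9*(5 - 25)*(-1/24) - 457)/3 = -(-9*(-20)*(-1/24) - 457)/3 = -(180*(-1/24) - 457)/3 = -(-15/2 - 457)/3 = -⅓*(-929/2) = 929/6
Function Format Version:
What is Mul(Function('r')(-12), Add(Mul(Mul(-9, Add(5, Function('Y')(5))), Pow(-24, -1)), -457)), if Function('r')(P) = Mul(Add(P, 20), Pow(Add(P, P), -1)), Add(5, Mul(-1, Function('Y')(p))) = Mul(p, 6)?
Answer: Rational(929, 6) ≈ 154.83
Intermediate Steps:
Function('Y')(p) = Add(5, Mul(-6, p)) (Function('Y')(p) = Add(5, Mul(-1, Mul(p, 6))) = Add(5, Mul(-1, Mul(6, p))) = Add(5, Mul(-6, p)))
Function('r')(P) = Mul(Rational(1, 2), Pow(P, -1), Add(20, P)) (Function('r')(P) = Mul(Add(20, P), Pow(Mul(2, P), -1)) = Mul(Add(20, P), Mul(Rational(1, 2), Pow(P, -1))) = Mul(Rational(1, 2), Pow(P, -1), Add(20, P)))
Mul(Function('r')(-12), Add(Mul(Mul(-9, Add(5, Function('Y')(5))), Pow(-24, -1)), -457)) = Mul(Mul(Rational(1, 2), Pow(-12, -1), Add(20, -12)), Add(Mul(Mul(-9, Add(5, Add(5, Mul(-6, 5)))), Pow(-24, -1)), -457)) = Mul(Mul(Rational(1, 2), Rational(-1, 12), 8), Add(Mul(Mul(-9, Add(5, Add(5, -30))), Rational(-1, 24)), -457)) = Mul(Rational(-1, 3), Add(Mul(Mul(-9, Add(5, -25)), Rational(-1, 24)), -457)) = Mul(Rational(-1, 3), Add(Mul(Mul(-9, -20), Rational(-1, 24)), -457)) = Mul(Rational(-1, 3), Add(Mul(180, Rational(-1, 24)), -457)) = Mul(Rational(-1, 3), Add(Rational(-15, 2), -457)) = Mul(Rational(-1, 3), Rational(-929, 2)) = Rational(929, 6)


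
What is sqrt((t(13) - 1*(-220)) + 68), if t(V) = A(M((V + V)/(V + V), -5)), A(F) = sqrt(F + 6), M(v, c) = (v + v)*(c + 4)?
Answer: sqrt(290) ≈ 17.029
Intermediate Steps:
M(v, c) = 2*v*(4 + c) (M(v, c) = (2*v)*(4 + c) = 2*v*(4 + c))
A(F) = sqrt(6 + F)
t(V) = 2 (t(V) = sqrt(6 + 2*((V + V)/(V + V))*(4 - 5)) = sqrt(6 + 2*((2*V)/((2*V)))*(-1)) = sqrt(6 + 2*((2*V)*(1/(2*V)))*(-1)) = sqrt(6 + 2*1*(-1)) = sqrt(6 - 2) = sqrt(4) = 2)
sqrt((t(13) - 1*(-220)) + 68) = sqrt((2 - 1*(-220)) + 68) = sqrt((2 + 220) + 68) = sqrt(222 + 68) = sqrt(290)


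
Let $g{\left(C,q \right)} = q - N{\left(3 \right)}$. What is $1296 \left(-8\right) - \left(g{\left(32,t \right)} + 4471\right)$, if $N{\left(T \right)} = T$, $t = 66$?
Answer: $-14902$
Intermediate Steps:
$g{\left(C,q \right)} = -3 + q$ ($g{\left(C,q \right)} = q - 3 = -3 + q$)
$1296 \left(-8\right) - \left(g{\left(32,t \right)} + 4471\right) = 1296 \left(-8\right) - \left(\left(-3 + 66\right) + 4471\right) = -10368 - \left(63 + 4471\right) = -10368 - 4534 = -14902$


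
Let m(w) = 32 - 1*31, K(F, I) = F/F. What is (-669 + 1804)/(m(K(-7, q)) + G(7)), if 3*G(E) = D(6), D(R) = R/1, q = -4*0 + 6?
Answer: 1135/3 ≈ 378.33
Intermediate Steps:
q = 6 (q = 0 + 6 = 6)
K(F, I) = 1
D(R) = R (D(R) = R*1 = R)
G(E) = 2 (G(E) = (⅓)*6 = 2)
m(w) = 1 (m(w) = 32 - 31 = 1)
(-669 + 1804)/(m(K(-7, q)) + G(7)) = (-669 + 1804)/(1 + 2) = 1135/3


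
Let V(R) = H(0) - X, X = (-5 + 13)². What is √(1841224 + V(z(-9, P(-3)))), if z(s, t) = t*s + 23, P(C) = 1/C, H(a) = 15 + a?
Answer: 105*√167 ≈ 1356.9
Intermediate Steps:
X = 64 (X = 8² = 64)
z(s, t) = 23 + s*t (z(s, t) = s*t + 23 = 23 + s*t)
V(R) = -49 (V(R) = (15 + 0) - 1*64 = 15 - 64 = -49)
√(1841224 + V(z(-9, P(-3)))) = √(1841224 - 49) = √1841175 = 105*√167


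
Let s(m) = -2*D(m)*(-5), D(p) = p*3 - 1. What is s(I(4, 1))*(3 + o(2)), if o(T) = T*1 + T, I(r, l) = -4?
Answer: -910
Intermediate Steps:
D(p) = -1 + 3*p (D(p) = 3*p - 1 = -1 + 3*p)
s(m) = -10 + 30*m (s(m) = -2*(-1 + 3*m)*(-5) = (2 - 6*m)*(-5) = -10 + 30*m)
o(T) = 2*T (o(T) = T + T = 2*T)
s(I(4, 1))*(3 + o(2)) = (-10 + 30*(-4))*(3 + 2*2) = (-10 - 120)*(3 + 4) = -130*7 = -910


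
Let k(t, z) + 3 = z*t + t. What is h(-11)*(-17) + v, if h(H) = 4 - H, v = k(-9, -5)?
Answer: -222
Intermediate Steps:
k(t, z) = -3 + t + t*z (k(t, z) = -3 + (z*t + t) = -3 + (t*z + t) = -3 + (t + t*z) = -3 + t + t*z)
v = 33 (v = -3 - 9 - 9*(-5) = -3 - 9 + 45 = 33)
h(-11)*(-17) + v = (4 - 1*(-11))*(-17) + 33 = (4 + 11)*(-17) + 33 = 15*(-17) + 33 = -255 + 33 = -222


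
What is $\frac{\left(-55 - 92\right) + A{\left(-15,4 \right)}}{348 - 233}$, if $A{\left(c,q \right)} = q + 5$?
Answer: $- \frac{6}{5} \approx -1.2$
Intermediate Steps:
$A{\left(c,q \right)} = 5 + q$
$\frac{\left(-55 - 92\right) + A{\left(-15,4 \right)}}{348 - 233} = \frac{\left(-55 - 92\right) + \left(5 + 4\right)}{348 - 233} = \frac{-147 + 9}{115} = \left(-138\right) \frac{1}{115} = - \frac{6}{5}$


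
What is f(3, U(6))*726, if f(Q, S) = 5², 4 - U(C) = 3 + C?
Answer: 18150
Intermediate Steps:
U(C) = 1 - C (U(C) = 4 - (3 + C) = 4 + (-3 - C) = 1 - C)
f(Q, S) = 25
f(3, U(6))*726 = 25*726 = 18150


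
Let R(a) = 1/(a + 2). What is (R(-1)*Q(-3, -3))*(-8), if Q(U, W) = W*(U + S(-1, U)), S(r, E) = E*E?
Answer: 144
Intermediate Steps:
S(r, E) = E²
Q(U, W) = W*(U + U²)
R(a) = 1/(2 + a)
(R(-1)*Q(-3, -3))*(-8) = ((-3*(-3)*(1 - 3))/(2 - 1))*(-8) = ((-3*(-3)*(-2))/1)*(-8) = (1*(-18))*(-8) = -18*(-8) = 144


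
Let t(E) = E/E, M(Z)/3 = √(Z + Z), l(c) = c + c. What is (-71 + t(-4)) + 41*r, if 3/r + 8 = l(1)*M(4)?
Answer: -1837/28 + 369*√2/56 ≈ -56.289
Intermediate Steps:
l(c) = 2*c
M(Z) = 3*√2*√Z (M(Z) = 3*√(Z + Z) = 3*√(2*Z) = 3*(√2*√Z) = 3*√2*√Z)
t(E) = 1
r = 3/(-8 + 12*√2) (r = 3/(-8 + (2*1)*(3*√2*√4)) = 3/(-8 + 2*(3*√2*2)) = 3/(-8 + 2*(6*√2)) = 3/(-8 + 12*√2) ≈ 0.33443)
(-71 + t(-4)) + 41*r = (-71 + 1) + 41*(3/28 + 9*√2/56) = -70 + (123/28 + 369*√2/56) = -1837/28 + 369*√2/56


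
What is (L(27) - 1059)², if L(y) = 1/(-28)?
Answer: 879300409/784 ≈ 1.1216e+6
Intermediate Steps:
L(y) = -1/28
(L(27) - 1059)² = (-1/28 - 1059)² = (-29653/28)² = 879300409/784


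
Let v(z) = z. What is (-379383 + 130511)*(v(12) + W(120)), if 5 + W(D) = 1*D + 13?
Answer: -34842080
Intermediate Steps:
W(D) = 8 + D (W(D) = -5 + (1*D + 13) = -5 + (D + 13) = -5 + (13 + D) = 8 + D)
(-379383 + 130511)*(v(12) + W(120)) = (-379383 + 130511)*(12 + (8 + 120)) = -248872*(12 + 128) = -248872*140 = -34842080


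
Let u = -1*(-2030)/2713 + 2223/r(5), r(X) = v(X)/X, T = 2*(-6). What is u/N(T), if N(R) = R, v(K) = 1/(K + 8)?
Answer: -392016965/32556 ≈ -12041.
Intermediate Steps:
T = -12
v(K) = 1/(8 + K)
r(X) = 1/(X*(8 + X)) (r(X) = 1/((8 + X)*X) = 1/(X*(8 + X)))
u = 392016965/2713 (u = -1*(-2030)/2713 + 2223/((1/(5*(8 + 5)))) = 2030*(1/2713) + 2223/(((1/5)/13)) = 2030/2713 + 2223/(((1/5)*(1/13))) = 2030/2713 + 2223/(1/65) = 2030/2713 + 2223*65 = 2030/2713 + 144495 = 392016965/2713 ≈ 1.4450e+5)
u/N(T) = (392016965/2713)/(-12) = (392016965/2713)*(-1/12) = -392016965/32556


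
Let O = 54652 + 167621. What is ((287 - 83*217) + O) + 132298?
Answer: 336847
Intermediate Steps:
O = 222273
((287 - 83*217) + O) + 132298 = ((287 - 83*217) + 222273) + 132298 = ((287 - 18011) + 222273) + 132298 = (-17724 + 222273) + 132298 = 204549 + 132298 = 336847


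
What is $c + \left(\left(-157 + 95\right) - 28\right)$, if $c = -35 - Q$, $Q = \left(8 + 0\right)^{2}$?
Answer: $-189$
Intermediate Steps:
$Q = 64$ ($Q = 8^{2} = 64$)
$c = -99$ ($c = -35 - 64 = -99$)
$c + \left(\left(-157 + 95\right) - 28\right) = -99 + \left(\left(-157 + 95\right) - 28\right) = -99 - 90 = -189$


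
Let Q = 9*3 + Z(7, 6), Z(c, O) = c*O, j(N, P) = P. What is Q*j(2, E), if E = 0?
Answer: 0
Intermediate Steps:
Z(c, O) = O*c
Q = 69 (Q = 9*3 + 6*7 = 27 + 42 = 69)
Q*j(2, E) = 69*0 = 0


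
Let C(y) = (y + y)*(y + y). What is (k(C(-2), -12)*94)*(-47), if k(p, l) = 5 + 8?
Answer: -57434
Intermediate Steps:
C(y) = 4*y² (C(y) = (2*y)*(2*y) = 4*y²)
k(p, l) = 13
(k(C(-2), -12)*94)*(-47) = (13*94)*(-47) = 1222*(-47) = -57434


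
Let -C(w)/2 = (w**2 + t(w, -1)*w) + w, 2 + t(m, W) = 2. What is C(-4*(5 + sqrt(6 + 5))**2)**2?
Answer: 11633293056 + 3507553280*sqrt(11) ≈ 2.3267e+10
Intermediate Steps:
t(m, W) = 0 (t(m, W) = -2 + 2 = 0)
C(w) = -2*w - 2*w**2 (C(w) = -2*((w**2 + 0*w) + w) = -2*((w**2 + 0) + w) = -2*(w**2 + w) = -2*(w + w**2) = -2*w - 2*w**2)
C(-4*(5 + sqrt(6 + 5))**2)**2 = (-2*(-4*(5 + sqrt(6 + 5))**2)*(1 - 4*(5 + sqrt(6 + 5))**2))**2 = (-2*(-4*(5 + sqrt(11))**2)*(1 - 4*(5 + sqrt(11))**2))**2 = (8*(5 + sqrt(11))**2*(1 - 4*(5 + sqrt(11))**2))**2 = 64*(1 - 4*(5 + sqrt(11))**2)**2*(5 + sqrt(11))**4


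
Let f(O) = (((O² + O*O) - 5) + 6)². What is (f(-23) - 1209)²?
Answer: 1255009353984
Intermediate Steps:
f(O) = (1 + 2*O²)² (f(O) = (((O² + O²) - 5) + 6)² = ((2*O² - 5) + 6)² = ((-5 + 2*O²) + 6)² = (1 + 2*O²)²)
(f(-23) - 1209)² = ((1 + 2*(-23)²)² - 1209)² = ((1 + 2*529)² - 1209)² = ((1 + 1058)² - 1209)² = (1059² - 1209)² = (1121481 - 1209)² = 1120272² = 1255009353984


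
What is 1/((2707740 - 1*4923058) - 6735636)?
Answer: -1/8950954 ≈ -1.1172e-7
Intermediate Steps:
1/((2707740 - 1*4923058) - 6735636) = 1/((2707740 - 4923058) - 6735636) = 1/(-2215318 - 6735636) = 1/(-8950954) = -1/8950954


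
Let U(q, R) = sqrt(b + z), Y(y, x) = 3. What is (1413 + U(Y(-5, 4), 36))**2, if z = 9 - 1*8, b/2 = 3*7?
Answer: (1413 + sqrt(43))**2 ≈ 2.0151e+6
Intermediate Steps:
b = 42 (b = 2*(3*7) = 2*21 = 42)
z = 1 (z = 9 - 8 = 1)
U(q, R) = sqrt(43) (U(q, R) = sqrt(42 + 1) = sqrt(43))
(1413 + U(Y(-5, 4), 36))**2 = (1413 + sqrt(43))**2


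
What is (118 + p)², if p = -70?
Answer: 2304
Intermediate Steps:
(118 + p)² = (118 - 70)² = 48² = 2304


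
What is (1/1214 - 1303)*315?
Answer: -498279915/1214 ≈ -4.1044e+5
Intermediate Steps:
(1/1214 - 1303)*315 = -1581841/1214*315 = -498279915/1214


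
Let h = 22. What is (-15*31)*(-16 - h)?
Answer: 17670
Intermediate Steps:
(-15*31)*(-16 - h) = (-15*31)*(-16 - 1*22) = -465*(-16 - 22) = -465*(-38) = 17670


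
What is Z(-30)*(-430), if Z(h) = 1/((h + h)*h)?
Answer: -43/180 ≈ -0.23889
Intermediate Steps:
Z(h) = 1/(2*h²) (Z(h) = 1/(((2*h))*h) = (1/(2*h))/h = 1/(2*h²))
Z(-30)*(-430) = ((½)/(-30)²)*(-430) = ((½)*(1/900))*(-430) = (1/1800)*(-430) = -43/180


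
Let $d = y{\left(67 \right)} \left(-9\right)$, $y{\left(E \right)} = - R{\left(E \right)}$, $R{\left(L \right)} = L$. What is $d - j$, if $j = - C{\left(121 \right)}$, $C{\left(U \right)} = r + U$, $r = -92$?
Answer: $632$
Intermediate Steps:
$C{\left(U \right)} = -92 + U$
$j = -29$ ($j = - (-92 + 121) = \left(-1\right) 29 = -29$)
$y{\left(E \right)} = - E$
$d = 603$ ($d = \left(-1\right) 67 \left(-9\right) = \left(-67\right) \left(-9\right) = 603$)
$d - j = 603 - -29 = 603 + 29 = 632$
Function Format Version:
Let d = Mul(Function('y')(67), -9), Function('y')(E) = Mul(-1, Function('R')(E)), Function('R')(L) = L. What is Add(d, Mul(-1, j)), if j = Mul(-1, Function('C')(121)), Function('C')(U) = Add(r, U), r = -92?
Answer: 632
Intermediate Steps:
Function('C')(U) = Add(-92, U)
j = -29 (j = Mul(-1, Add(-92, 121)) = Mul(-1, 29) = -29)
Function('y')(E) = Mul(-1, E)
d = 603 (d = Mul(Mul(-1, 67), -9) = Mul(-67, -9) = 603)
Add(d, Mul(-1, j)) = Add(603, Mul(-1, -29)) = Add(603, 29) = 632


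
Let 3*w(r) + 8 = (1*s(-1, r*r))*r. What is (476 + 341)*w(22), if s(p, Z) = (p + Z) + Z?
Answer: 17374322/3 ≈ 5.7914e+6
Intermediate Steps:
s(p, Z) = p + 2*Z (s(p, Z) = (Z + p) + Z = p + 2*Z)
w(r) = -8/3 + r*(-1 + 2*r**2)/3 (w(r) = -8/3 + ((1*(-1 + 2*(r*r)))*r)/3 = -8/3 + ((1*(-1 + 2*r**2))*r)/3 = -8/3 + ((-1 + 2*r**2)*r)/3 = -8/3 + (r*(-1 + 2*r**2))/3 = -8/3 + r*(-1 + 2*r**2)/3)
(476 + 341)*w(22) = (476 + 341)*(-8/3 - 1/3*22 + (2/3)*22**3) = 817*(-8/3 - 22/3 + (2/3)*10648) = 817*(-8/3 - 22/3 + 21296/3) = 817*(21266/3) = 17374322/3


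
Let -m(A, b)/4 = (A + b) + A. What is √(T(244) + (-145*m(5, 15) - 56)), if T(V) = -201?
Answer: √14243 ≈ 119.34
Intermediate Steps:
m(A, b) = -8*A - 4*b (m(A, b) = -4*((A + b) + A) = -4*(b + 2*A) = -8*A - 4*b)
√(T(244) + (-145*m(5, 15) - 56)) = √(-201 + (-145*(-8*5 - 4*15) - 56)) = √(-201 + (-145*(-40 - 60) - 56)) = √(-201 + (-145*(-100) - 56)) = √(-201 + (14500 - 56)) = √(-201 + 14444) = √14243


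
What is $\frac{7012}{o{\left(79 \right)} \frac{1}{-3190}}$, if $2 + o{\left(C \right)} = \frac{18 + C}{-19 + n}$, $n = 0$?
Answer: $\frac{84999464}{27} \approx 3.1481 \cdot 10^{6}$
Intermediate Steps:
$o{\left(C \right)} = - \frac{56}{19} - \frac{C}{19}$ ($o{\left(C \right)} = -2 + \frac{18 + C}{-19 + 0} = -2 + \frac{18 + C}{-19} = -2 + \left(18 + C\right) \left(- \frac{1}{19}\right) = -2 - \left(\frac{18}{19} + \frac{C}{19}\right) = - \frac{56}{19} - \frac{C}{19}$)
$\frac{7012}{o{\left(79 \right)} \frac{1}{-3190}} = \frac{7012}{\left(- \frac{56}{19} - \frac{79}{19}\right) \frac{1}{-3190}} = \frac{7012}{\left(- \frac{56}{19} - \frac{79}{19}\right) \left(- \frac{1}{3190}\right)} = \frac{7012}{\left(- \frac{135}{19}\right) \left(- \frac{1}{3190}\right)} = \frac{7012}{\frac{27}{12122}} = 7012 \cdot \frac{12122}{27} = \frac{84999464}{27}$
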